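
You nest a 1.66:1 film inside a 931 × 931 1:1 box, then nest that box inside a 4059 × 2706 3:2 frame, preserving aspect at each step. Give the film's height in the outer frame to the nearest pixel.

1630 px

1.66:1 in 931×931: fills the width, so the film is 931.00 × 560.84.
1:1 in 4059×2706: fills the height, so the intermediate becomes 2706.00 × 2706.00 — a scale of ×2.9066.
Applying the same ×2.9066: 560.84 → 1630.12.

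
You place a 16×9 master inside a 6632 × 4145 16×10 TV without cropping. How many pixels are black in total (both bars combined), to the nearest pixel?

16×9 (1.778) > 16×10 (1.600), so the master fills the width.
Content height = 6632 × 9/16 ≈ 3730.5000 px.
Black = 4145 − 3730.5000 = 414.5000 px.
That's 414.5000 × 6632 ≈ 2748964 black pixels.

2748964 pixels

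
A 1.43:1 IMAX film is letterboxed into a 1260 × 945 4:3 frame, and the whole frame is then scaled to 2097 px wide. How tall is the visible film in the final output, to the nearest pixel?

1466 px

Fitted into 1260×945, the film spans the width; its height is 1260 / 1.430 ≈ 881.12 px.
Resizing to 2097 px wide multiplies everything by 1.6643: 881.12 → 1466.43 px.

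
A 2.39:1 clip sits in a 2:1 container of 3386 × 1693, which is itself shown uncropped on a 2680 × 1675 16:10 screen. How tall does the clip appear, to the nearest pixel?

First fit — 2.39:1 into 3386×1693 spans the width: 3386.00 × 1416.74.
2:1 in 2680×1675: fills the width, so the intermediate becomes 2680.00 × 1340.00 — a scale of ×0.7915.
The clip scales with it: height 1416.74 × 0.7915 ≈ 1121.34.

1121 px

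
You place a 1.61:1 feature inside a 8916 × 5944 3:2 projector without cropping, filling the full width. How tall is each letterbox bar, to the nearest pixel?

203 px

Content height = 8916 / 1.610 ≈ 5537.89 px.
Leftover height: 5944 − 5537.89 = 406.11 px → 203.06 each side.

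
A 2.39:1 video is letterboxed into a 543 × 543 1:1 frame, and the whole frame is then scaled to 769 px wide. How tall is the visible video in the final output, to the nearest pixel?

322 px

In the 543×543 frame the video fills the width: height = 543 / 2.390 ≈ 227.20 px.
The frame scales by 769/543 = 1.4162; 227.20 × 1.4162 ≈ 321.76 px.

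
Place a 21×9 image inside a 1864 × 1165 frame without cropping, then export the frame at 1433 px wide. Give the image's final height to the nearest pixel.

In the 1864×1165 frame the image fills the width: height = 1864 × 9/21 ≈ 798.86 px.
The frame scales by 1433/1864 = 0.7688; 798.86 × 0.7688 ≈ 614.14 px.

614 px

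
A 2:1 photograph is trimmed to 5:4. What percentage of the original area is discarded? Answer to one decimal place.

5:4 is narrower than 2:1, so the crop keeps the full height and trims the width.
(1.250)/(2.000) ≈ 0.625 of the area survives, leaving 37.50% discarded.

37.5%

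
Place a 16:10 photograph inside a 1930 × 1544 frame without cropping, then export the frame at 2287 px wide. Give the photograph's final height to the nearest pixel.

1429 px

In the 1930×1544 frame the photograph fills the width: height = 1930 × 10/16 ≈ 1206.25 px.
Resizing to 2287 px wide multiplies everything by 1.1850: 1206.25 → 1429.38 px.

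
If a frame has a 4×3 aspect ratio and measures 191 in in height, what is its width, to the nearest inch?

255 in

At 4×3, 191 / 3 × 4 ≈ 254.67.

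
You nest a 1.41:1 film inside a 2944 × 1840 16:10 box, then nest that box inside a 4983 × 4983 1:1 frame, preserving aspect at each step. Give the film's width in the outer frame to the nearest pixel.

4391 px

1.41:1 in 2944×1840: fills the height, so the film is 2594.40 × 1840.00.
16:10 in 4983×4983: fills the width, so the intermediate becomes 4983.00 × 3114.38 — a scale of ×1.6926.
Applying the same ×1.6926: 2594.40 → 4391.27.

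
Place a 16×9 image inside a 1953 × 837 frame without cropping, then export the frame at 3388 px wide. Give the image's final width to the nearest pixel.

In the 1953×837 frame the image fills the height: width = 837 × 16/9 ≈ 1488.00 px.
Resizing to 3388 px wide multiplies everything by 1.7348: 1488.00 → 2581.33 px.

2581 px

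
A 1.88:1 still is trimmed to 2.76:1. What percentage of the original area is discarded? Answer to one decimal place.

Going from 1.88:1 to 2.76:1 means cutting height while keeping width.
Area ratio = (1.880)/(2.760) = 68.12%; the remaining 31.88% is cropped out.

31.9%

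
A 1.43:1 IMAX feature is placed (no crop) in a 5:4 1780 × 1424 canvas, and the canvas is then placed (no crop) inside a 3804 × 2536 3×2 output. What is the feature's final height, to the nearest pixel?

First fit — 1.43:1 IMAX into 1780×1424 spans the width: 1780.00 × 1244.76.
Second fit — the 5:4 canvas into 3804×2536 spans the height: 3170.00 × 2536.00 (×1.7809 from 1780×1424).
The feature scales with it: height 1244.76 × 1.7809 ≈ 2216.78.

2217 px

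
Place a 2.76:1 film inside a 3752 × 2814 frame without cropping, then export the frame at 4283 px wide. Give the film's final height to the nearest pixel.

1552 px

In the 3752×2814 frame the film fills the width: height = 3752 / 2.760 ≈ 1359.42 px.
Resizing to 4283 px wide multiplies everything by 1.1415: 1359.42 → 1551.81 px.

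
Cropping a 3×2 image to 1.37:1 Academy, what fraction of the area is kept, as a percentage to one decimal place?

Going from 3×2 to 1.37:1 Academy means cutting width while keeping height.
Area ratio = (1.370)/(1.500) = 91.33% retained.

91.3%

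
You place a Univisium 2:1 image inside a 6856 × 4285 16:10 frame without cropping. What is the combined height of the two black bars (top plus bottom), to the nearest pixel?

857 px

Univisium 2:1 (2.000) > 16:10 (1.600), so the image fills the width.
Content height = 6856 × 1/2 ≈ 3428.00 px.
4285 − 3428.00 = 857.00 px of bars.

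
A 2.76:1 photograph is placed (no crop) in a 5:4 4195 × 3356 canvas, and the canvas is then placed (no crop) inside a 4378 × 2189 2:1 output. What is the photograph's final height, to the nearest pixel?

2.76:1 in 4195×3356: fills the width, so the photograph is 4195.00 × 1519.93.
The 5:4 canvas is height-limited in 4378×2189, giving 2736.25 × 2189.00; scale factor 0.6523.
So the photograph's height is 1519.93 × 0.6523 ≈ 991.39.

991 px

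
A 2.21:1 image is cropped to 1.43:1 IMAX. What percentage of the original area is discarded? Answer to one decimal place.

35.3%

1.43:1 IMAX is narrower than 2.21:1, so the crop keeps the full height and trims the width.
(1.430)/(2.210) ≈ 0.647 of the area survives, leaving 35.29% discarded.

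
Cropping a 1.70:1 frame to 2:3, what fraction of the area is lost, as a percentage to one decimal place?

Going from 1.70:1 to 2:3 means cutting width while keeping height.
(0.667)/(1.700) ≈ 0.392 of the area survives, leaving 60.78% discarded.

60.8%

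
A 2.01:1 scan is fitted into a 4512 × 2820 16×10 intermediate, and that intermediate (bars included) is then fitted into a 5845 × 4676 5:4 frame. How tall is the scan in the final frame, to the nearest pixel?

2.01:1 in 4512×2820: fills the width, so the scan is 4512.00 × 2244.78.
Second fit — the 16×10 canvas into 5845×4676 spans the width: 5845.00 × 3653.12 (×1.2954 from 4512×2820).
The scan scales with it: height 2244.78 × 1.2954 ≈ 2907.96.

2908 px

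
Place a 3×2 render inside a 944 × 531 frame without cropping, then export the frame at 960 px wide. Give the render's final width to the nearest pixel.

810 px

At 944×531 the render is height-limited, so width = 531 × 3/2 ≈ 796.50 px.
The frame scales by 960/944 = 1.0169; 796.50 × 1.0169 ≈ 810.00 px.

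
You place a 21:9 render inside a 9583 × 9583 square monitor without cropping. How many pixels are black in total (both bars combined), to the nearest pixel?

52476508 pixels

Since 2.333 > 1.000, the render is width-limited.
Content height = 9583 × 9/21 ≈ 4107.0000 px.
9583 − 4107.0000 = 5476.0000 px of bars.
Across the 9583-px span: 5476.0000 × 9583 ≈ 52476508 px.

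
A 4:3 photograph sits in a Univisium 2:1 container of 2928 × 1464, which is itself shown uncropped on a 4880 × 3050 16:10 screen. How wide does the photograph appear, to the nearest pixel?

First fit — 4:3 into 2928×1464 spans the height: 1952.00 × 1464.00.
Univisium 2:1 in 4880×3050: fills the width, so the intermediate becomes 4880.00 × 2440.00 — a scale of ×1.6667.
The photograph scales with it: width 1952.00 × 1.6667 ≈ 3253.33.

3253 px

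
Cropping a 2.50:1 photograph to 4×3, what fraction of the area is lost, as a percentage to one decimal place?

46.7%

4×3 is narrower than 2.50:1, so the crop keeps the full height and trims the width.
Area ratio = (1.333)/(2.500) = 53.33%; the remaining 46.67% is cropped out.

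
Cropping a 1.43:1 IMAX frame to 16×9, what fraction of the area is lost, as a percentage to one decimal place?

19.6%

Going from 1.43:1 IMAX to 16×9 means cutting height while keeping width.
(1.430)/(1.778) ≈ 0.804 of the area survives, leaving 19.56% discarded.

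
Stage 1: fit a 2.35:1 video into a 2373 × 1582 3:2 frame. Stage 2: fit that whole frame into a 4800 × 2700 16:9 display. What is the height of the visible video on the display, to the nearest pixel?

Inside the 2373×1582 canvas the video is width-limited at 2373.00 × 1009.79.
The 3:2 canvas is height-limited in 4800×2700, giving 4050.00 × 2700.00; scale factor 1.7067.
The video scales with it: height 1009.79 × 1.7067 ≈ 1723.40.

1723 px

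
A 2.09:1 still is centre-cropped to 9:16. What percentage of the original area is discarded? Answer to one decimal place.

73.1%

9:16 is narrower than 2.09:1, so the crop keeps the full height and trims the width.
Area ratio = (0.562)/(2.090) = 26.91%; the remaining 73.09% is cropped out.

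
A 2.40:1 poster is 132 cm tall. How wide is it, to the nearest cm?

At 2.40:1, 132 × 2.400 ≈ 316.80.

317 cm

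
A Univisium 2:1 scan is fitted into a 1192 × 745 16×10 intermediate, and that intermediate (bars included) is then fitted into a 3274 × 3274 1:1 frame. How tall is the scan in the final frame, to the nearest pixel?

Univisium 2:1 in 1192×745: fills the width, so the scan is 1192.00 × 596.00.
16×10 in 3274×3274: fills the width, so the intermediate becomes 3274.00 × 2046.25 — a scale of ×2.7466.
Applying the same ×2.7466: 596.00 → 1637.00.

1637 px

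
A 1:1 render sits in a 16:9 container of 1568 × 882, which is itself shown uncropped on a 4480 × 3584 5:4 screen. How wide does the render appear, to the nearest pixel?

First fit — 1:1 into 1568×882 spans the height: 882.00 × 882.00.
16:9 in 4480×3584: fills the width, so the intermediate becomes 4480.00 × 2520.00 — a scale of ×2.8571.
So the render's width is 882.00 × 2.8571 ≈ 2520.00.

2520 px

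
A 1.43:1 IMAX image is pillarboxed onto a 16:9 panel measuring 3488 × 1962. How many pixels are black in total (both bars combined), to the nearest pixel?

1.43:1 IMAX is narrower than 16:9, so it spans the full height.
The image is 1962 × 1.430 ≈ 2805.6600 px wide.
3488 − 2805.6600 = 682.3400 px of bars.
Bar area = 682.3400 × 1962 ≈ 1338751 px.

1338751 pixels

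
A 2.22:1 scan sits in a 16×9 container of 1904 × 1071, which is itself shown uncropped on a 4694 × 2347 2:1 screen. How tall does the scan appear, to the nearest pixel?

1879 px

First fit — 2.22:1 into 1904×1071 spans the width: 1904.00 × 857.66.
Second fit — the 16×9 canvas into 4694×2347 spans the height: 4172.44 × 2347.00 (×2.1914 from 1904×1071).
Applying the same ×2.1914: 857.66 → 1879.48.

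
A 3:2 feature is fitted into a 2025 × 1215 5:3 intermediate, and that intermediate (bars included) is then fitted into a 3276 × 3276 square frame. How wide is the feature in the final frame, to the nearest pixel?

2948 px

First fit — 3:2 into 2025×1215 spans the height: 1822.50 × 1215.00.
The 5:3 canvas is width-limited in 3276×3276, giving 3276.00 × 1965.60; scale factor 1.6178.
Applying the same ×1.6178: 1822.50 → 2948.40.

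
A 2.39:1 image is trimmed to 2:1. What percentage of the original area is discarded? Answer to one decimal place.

The height stays; only width is cut (since 2:1 is narrower than 2.39:1).
(2.000)/(2.390) ≈ 0.837 of the area survives, leaving 16.32% discarded.

16.3%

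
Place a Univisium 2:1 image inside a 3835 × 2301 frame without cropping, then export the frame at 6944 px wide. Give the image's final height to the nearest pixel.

Fitted into 3835×2301, the image spans the width; its height is 3835 × 1/2 ≈ 1917.50 px.
Scaling 3835 → 6944 is ×1.8107, so the height becomes 1917.50 × 1.8107 ≈ 3472.00 px.

3472 px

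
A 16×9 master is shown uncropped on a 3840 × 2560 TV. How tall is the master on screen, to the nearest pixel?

2160 px

Since 1.778 > 1.500, the master is width-limited.
The master is 3840 × 9/16 ≈ 2160.00 px tall.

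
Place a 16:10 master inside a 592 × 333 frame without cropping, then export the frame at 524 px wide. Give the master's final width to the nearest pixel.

In the 592×333 frame the master fills the height: width = 333 × 16/10 ≈ 532.80 px.
The frame scales by 524/592 = 0.8851; 532.80 × 0.8851 ≈ 471.60 px.

472 px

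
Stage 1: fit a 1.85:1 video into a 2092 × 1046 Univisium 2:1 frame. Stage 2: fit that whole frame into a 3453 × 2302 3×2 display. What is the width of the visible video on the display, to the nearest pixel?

3194 px

First fit — 1.85:1 into 2092×1046 spans the height: 1935.10 × 1046.00.
The Univisium 2:1 canvas is width-limited in 3453×2302, giving 3453.00 × 1726.50; scale factor 1.6506.
So the video's width is 1935.10 × 1.6506 ≈ 3194.03.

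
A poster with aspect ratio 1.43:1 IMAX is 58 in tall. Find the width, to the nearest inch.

Width = 58 × 1.430 = 82.94.

83 in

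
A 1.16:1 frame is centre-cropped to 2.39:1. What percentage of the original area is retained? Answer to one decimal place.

Going from 1.16:1 to 2.39:1 means cutting height while keeping width.
Area ratio = (1.160)/(2.390) = 48.54% retained.

48.5%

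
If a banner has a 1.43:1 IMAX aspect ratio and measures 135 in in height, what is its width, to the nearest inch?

135 × 1.430 = 193.05.

193 in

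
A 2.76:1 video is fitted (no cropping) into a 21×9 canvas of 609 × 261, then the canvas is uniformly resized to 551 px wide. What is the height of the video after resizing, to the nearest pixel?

200 px

In the 609×261 frame the video fills the width: height = 609 / 2.760 ≈ 220.65 px.
Resizing to 551 px wide multiplies everything by 0.9048: 220.65 → 199.64 px.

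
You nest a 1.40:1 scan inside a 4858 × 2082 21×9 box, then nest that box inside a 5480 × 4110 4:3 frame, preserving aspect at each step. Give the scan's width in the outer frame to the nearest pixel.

Inside the 4858×2082 canvas the scan is height-limited at 2914.80 × 2082.00.
21×9 in 5480×4110: fills the width, so the intermediate becomes 5480.00 × 2348.57 — a scale of ×1.1280.
The scan scales with it: width 2914.80 × 1.1280 ≈ 3288.00.

3288 px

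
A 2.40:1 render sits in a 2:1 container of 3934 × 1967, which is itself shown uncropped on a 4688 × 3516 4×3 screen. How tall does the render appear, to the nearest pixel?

1953 px

First fit — 2.40:1 into 3934×1967 spans the width: 3934.00 × 1639.17.
The 2:1 canvas is width-limited in 4688×3516, giving 4688.00 × 2344.00; scale factor 1.1917.
The render scales with it: height 1639.17 × 1.1917 ≈ 1953.33.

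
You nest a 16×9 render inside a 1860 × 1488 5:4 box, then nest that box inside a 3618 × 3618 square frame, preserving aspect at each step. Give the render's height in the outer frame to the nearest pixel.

2035 px

Inside the 1860×1488 canvas the render is width-limited at 1860.00 × 1046.25.
The 5:4 canvas is width-limited in 3618×3618, giving 3618.00 × 2894.40; scale factor 1.9452.
The render scales with it: height 1046.25 × 1.9452 ≈ 2035.12.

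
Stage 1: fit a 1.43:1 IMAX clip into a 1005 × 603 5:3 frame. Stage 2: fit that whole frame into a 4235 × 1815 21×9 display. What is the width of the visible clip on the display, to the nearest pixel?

2595 px

1.43:1 IMAX in 1005×603: fills the height, so the clip is 862.29 × 603.00.
The 5:3 canvas is height-limited in 4235×1815, giving 3025.00 × 1815.00; scale factor 3.0100.
The clip scales with it: width 862.29 × 3.0100 ≈ 2595.45.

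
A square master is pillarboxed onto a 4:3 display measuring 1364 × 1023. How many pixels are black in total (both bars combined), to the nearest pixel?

348843 pixels

square is narrower than 4:3, so it spans the full height.
Content width = 1023 × 1/1 ≈ 1023.0000 px.
1364 − 1023.0000 = 341.0000 px of bars.
Bar area = 341.0000 × 1023 ≈ 348843 px.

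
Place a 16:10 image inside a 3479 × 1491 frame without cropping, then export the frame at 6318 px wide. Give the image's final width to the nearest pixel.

4332 px

In the 3479×1491 frame the image fills the height: width = 1491 × 16/10 ≈ 2385.60 px.
The frame scales by 6318/3479 = 1.8160; 2385.60 × 1.8160 ≈ 4332.34 px.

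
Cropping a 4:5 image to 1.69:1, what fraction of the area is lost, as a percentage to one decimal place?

52.7%

Going from 4:5 to 1.69:1 means cutting height while keeping width.
Area ratio = (0.800)/(1.690) = 47.34%; the remaining 52.66% is cropped out.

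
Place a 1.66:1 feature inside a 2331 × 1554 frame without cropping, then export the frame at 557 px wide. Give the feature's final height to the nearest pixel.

At 2331×1554 the feature is width-limited, so height = 2331 / 1.660 ≈ 1404.22 px.
Resizing to 557 px wide multiplies everything by 0.2390: 1404.22 → 335.54 px.

336 px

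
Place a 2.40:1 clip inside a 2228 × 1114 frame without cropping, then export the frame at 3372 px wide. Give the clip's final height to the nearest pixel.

1405 px

In the 2228×1114 frame the clip fills the width: height = 2228 / 2.400 ≈ 928.33 px.
Scaling 2228 → 3372 is ×1.5135, so the height becomes 928.33 × 1.5135 ≈ 1405.00 px.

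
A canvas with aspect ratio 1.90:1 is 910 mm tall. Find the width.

At 1.90:1, 910 × 1.900 ≈ 1729.

1729 mm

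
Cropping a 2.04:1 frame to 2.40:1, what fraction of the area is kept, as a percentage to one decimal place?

85.0%

Going from 2.04:1 to 2.40:1 means cutting height while keeping width.
Fraction kept = (2.040)/(2.400) ≈ 85.00%.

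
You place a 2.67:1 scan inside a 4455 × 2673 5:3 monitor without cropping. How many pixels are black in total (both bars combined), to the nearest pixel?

4474872 pixels

Since 2.670 > 1.667, the scan is width-limited.
That makes the image 1668.5393 px tall (4455 / 2.670).
2673 − 1668.5393 = 1004.4607 px of bars.
Bar area = 1004.4607 × 4455 ≈ 4474872 px.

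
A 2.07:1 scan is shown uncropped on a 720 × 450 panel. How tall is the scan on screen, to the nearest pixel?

348 px

2.07:1 is wider than 16×10, so it spans the full width.
Content height = 720 / 2.070 ≈ 347.83 px.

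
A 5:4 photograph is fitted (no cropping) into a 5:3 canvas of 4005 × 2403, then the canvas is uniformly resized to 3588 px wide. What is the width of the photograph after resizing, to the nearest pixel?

2691 px

In the 4005×2403 frame the photograph fills the height: width = 2403 × 5/4 ≈ 3003.75 px.
Scaling 4005 → 3588 is ×0.8959, so the width becomes 3003.75 × 0.8959 ≈ 2691.00 px.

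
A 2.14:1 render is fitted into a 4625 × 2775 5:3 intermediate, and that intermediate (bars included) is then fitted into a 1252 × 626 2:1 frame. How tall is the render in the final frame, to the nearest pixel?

Inside the 4625×2775 canvas the render is width-limited at 4625.00 × 2161.21.
5:3 in 1252×626: fills the height, so the intermediate becomes 1043.33 × 626.00 — a scale of ×0.2256.
Applying the same ×0.2256: 2161.21 → 487.54.

488 px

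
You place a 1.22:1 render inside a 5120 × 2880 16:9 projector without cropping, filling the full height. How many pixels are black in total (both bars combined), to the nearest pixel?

The render is 2880 × 1.220 ≈ 3513.6000 px wide.
Black = 5120 − 3513.6000 = 1606.4000 px.
Across the 2880-px span: 1606.4000 × 2880 ≈ 4626432 px.

4626432 pixels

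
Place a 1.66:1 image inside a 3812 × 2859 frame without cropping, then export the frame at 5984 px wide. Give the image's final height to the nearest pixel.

3605 px

In the 3812×2859 frame the image fills the width: height = 3812 / 1.660 ≈ 2296.39 px.
The frame scales by 5984/3812 = 1.5698; 2296.39 × 1.5698 ≈ 3604.82 px.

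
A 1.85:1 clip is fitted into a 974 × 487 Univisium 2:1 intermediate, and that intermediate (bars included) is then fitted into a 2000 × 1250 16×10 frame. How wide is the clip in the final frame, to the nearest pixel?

First fit — 1.85:1 into 974×487 spans the height: 900.95 × 487.00.
Univisium 2:1 in 2000×1250: fills the width, so the intermediate becomes 2000.00 × 1000.00 — a scale of ×2.0534.
The clip scales with it: width 900.95 × 2.0534 ≈ 1850.00.

1850 px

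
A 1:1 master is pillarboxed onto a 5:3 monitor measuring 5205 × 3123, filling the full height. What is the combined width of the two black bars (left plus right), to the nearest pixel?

The master is 3123 × 1/1 ≈ 3123.00 px wide.
Black = 5205 − 3123.00 = 2082.00 px.

2082 px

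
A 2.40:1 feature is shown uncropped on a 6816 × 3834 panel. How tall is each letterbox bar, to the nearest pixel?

497 px

2.40:1 (2.400) > 16×9 (1.778), so the feature fills the width.
That makes the image 2840.00 px tall (6816 / 2.400).
3834 − 2840.00 = 994.00 px of bars (497.00 each).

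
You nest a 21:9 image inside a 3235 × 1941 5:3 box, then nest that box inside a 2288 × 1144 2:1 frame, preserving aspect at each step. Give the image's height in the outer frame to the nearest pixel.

Inside the 3235×1941 canvas the image is width-limited at 3235.00 × 1386.43.
The 5:3 canvas is height-limited in 2288×1144, giving 1906.67 × 1144.00; scale factor 0.5894.
The image scales with it: height 1386.43 × 0.5894 ≈ 817.14.

817 px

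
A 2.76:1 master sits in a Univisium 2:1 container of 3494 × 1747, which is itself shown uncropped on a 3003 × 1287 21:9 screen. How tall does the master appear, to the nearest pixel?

933 px

2.76:1 in 3494×1747: fills the width, so the master is 3494.00 × 1265.94.
Second fit — the Univisium 2:1 canvas into 3003×1287 spans the height: 2574.00 × 1287.00 (×0.7367 from 3494×1747).
Applying the same ×0.7367: 1265.94 → 932.61.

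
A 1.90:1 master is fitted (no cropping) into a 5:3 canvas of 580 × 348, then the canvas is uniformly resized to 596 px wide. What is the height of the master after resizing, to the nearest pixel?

314 px

In the 580×348 frame the master fills the width: height = 580 / 1.900 ≈ 305.26 px.
Scaling 580 → 596 is ×1.0276, so the height becomes 305.26 × 1.0276 ≈ 313.68 px.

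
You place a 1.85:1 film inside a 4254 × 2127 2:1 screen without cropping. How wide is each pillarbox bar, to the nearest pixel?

1.85:1 (1.850) < 2:1 (2.000), so the film fills the height.
Content width = 2127 × 1.850 ≈ 3934.95 px.
4254 − 3934.95 = 319.05 px of bars (159.53 each).

160 px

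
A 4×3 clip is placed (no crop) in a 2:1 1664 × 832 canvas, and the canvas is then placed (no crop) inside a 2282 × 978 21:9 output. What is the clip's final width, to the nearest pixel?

1304 px

First fit — 4×3 into 1664×832 spans the height: 1109.33 × 832.00.
The 2:1 canvas is height-limited in 2282×978, giving 1956.00 × 978.00; scale factor 1.1755.
Applying the same ×1.1755: 1109.33 → 1304.00.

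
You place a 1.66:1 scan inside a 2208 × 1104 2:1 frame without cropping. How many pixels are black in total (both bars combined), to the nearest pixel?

1.66:1 is narrower than 2:1, so it spans the full height.
That makes the image 1832.6400 px wide (1104 × 1.660).
Black = 2208 − 1832.6400 = 375.3600 px.
Across the 1104-px span: 375.3600 × 1104 ≈ 414397 px.

414397 pixels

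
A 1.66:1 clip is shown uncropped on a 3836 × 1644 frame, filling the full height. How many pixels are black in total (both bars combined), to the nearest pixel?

The clip is 1644 × 1.660 ≈ 2729.0400 px wide.
Leftover width: 3836 − 2729.0400 = 1106.9600 px.
Bar area = 1106.9600 × 1644 ≈ 1819842 px.

1819842 pixels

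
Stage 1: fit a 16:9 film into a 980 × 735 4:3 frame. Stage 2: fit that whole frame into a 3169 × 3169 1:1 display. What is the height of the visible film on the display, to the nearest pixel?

1783 px

First fit — 16:9 into 980×735 spans the width: 980.00 × 551.25.
4:3 in 3169×3169: fills the width, so the intermediate becomes 3169.00 × 2376.75 — a scale of ×3.2337.
The film scales with it: height 551.25 × 3.2337 ≈ 1782.56.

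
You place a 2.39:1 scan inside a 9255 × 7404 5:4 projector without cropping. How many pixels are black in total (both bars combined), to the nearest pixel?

Since 2.390 > 1.250, the scan is width-limited.
Content height = 9255 / 2.390 ≈ 3872.3849 px.
Black = 7404 − 3872.3849 = 3531.6151 px.
Bar area = 3531.6151 × 9255 ≈ 32685097 px.

32685097 pixels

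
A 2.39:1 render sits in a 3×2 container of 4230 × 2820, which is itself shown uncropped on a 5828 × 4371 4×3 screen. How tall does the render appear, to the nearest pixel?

First fit — 2.39:1 into 4230×2820 spans the width: 4230.00 × 1769.87.
The 3×2 canvas is width-limited in 5828×4371, giving 5828.00 × 3885.33; scale factor 1.3778.
The render scales with it: height 1769.87 × 1.3778 ≈ 2438.49.

2438 px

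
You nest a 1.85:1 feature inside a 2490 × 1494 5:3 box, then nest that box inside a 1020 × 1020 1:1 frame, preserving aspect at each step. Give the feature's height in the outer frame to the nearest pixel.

551 px

First fit — 1.85:1 into 2490×1494 spans the width: 2490.00 × 1345.95.
The 5:3 canvas is width-limited in 1020×1020, giving 1020.00 × 612.00; scale factor 0.4096.
The feature scales with it: height 1345.95 × 0.4096 ≈ 551.35.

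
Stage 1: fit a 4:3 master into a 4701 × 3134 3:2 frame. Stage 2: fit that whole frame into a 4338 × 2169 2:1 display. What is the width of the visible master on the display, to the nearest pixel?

First fit — 4:3 into 4701×3134 spans the height: 4178.67 × 3134.00.
3:2 in 4338×2169: fills the height, so the intermediate becomes 3253.50 × 2169.00 — a scale of ×0.6921.
So the master's width is 4178.67 × 0.6921 ≈ 2892.00.

2892 px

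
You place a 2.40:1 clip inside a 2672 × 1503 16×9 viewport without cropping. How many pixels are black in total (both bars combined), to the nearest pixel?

2.40:1 (2.400) > 16×9 (1.778), so the clip fills the width.
The clip is 2672 / 2.400 ≈ 1113.3333 px tall.
1503 − 1113.3333 = 389.6667 px of bars.
That's 389.6667 × 2672 ≈ 1041189 black pixels.

1041189 pixels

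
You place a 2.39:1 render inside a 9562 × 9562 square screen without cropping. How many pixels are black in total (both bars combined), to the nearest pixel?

53175842 pixels

2.39:1 (2.390) > square (1.000), so the render fills the width.
The render is 9562 / 2.390 ≈ 4000.8368 px tall.
Black = 9562 − 4000.8368 = 5561.1632 px.
Across the 9562-px span: 5561.1632 × 9562 ≈ 53175842 px.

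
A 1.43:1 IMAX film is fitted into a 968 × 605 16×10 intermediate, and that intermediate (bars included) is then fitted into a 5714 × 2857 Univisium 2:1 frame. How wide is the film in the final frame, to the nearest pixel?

4086 px

First fit — 1.43:1 IMAX into 968×605 spans the height: 865.15 × 605.00.
The 16×10 canvas is height-limited in 5714×2857, giving 4571.20 × 2857.00; scale factor 4.7223.
So the film's width is 865.15 × 4.7223 ≈ 4085.51.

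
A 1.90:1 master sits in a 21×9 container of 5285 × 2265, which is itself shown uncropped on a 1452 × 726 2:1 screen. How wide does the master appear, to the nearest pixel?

1182 px

1.90:1 in 5285×2265: fills the height, so the master is 4303.50 × 2265.00.
The 21×9 canvas is width-limited in 1452×726, giving 1452.00 × 622.29; scale factor 0.2747.
The master scales with it: width 4303.50 × 0.2747 ≈ 1182.34.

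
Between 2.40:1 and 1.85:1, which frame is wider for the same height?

2.40:1

2.4 and 1.85; 2.4 > 1.85.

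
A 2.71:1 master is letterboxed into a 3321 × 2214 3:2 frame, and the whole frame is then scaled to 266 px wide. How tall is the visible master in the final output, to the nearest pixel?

Fitted into 3321×2214, the master spans the width; its height is 3321 / 2.710 ≈ 1225.46 px.
Resizing to 266 px wide multiplies everything by 0.0801: 1225.46 → 98.15 px.

98 px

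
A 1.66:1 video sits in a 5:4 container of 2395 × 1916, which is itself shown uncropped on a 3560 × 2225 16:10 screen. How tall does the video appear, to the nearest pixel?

1675 px

1.66:1 in 2395×1916: fills the width, so the video is 2395.00 × 1442.77.
Second fit — the 5:4 canvas into 3560×2225 spans the height: 2781.25 × 2225.00 (×1.1613 from 2395×1916).
Applying the same ×1.1613: 1442.77 → 1675.45.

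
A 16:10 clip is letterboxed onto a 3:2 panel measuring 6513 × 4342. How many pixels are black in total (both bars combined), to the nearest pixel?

16:10 is wider than 3:2, so it spans the full width.
That makes the image 4070.6250 px tall (6513 × 10/16).
Black = 4342 − 4070.6250 = 271.3750 px.
Bar area = 271.3750 × 6513 ≈ 1767465 px.

1767465 pixels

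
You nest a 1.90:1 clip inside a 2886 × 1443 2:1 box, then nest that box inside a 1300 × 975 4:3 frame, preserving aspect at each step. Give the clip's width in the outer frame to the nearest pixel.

1235 px

Inside the 2886×1443 canvas the clip is height-limited at 2741.70 × 1443.00.
2:1 in 1300×975: fills the width, so the intermediate becomes 1300.00 × 650.00 — a scale of ×0.4505.
So the clip's width is 2741.70 × 0.4505 ≈ 1235.00.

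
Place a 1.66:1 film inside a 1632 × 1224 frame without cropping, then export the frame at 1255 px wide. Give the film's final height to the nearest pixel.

756 px

At 1632×1224 the film is width-limited, so height = 1632 / 1.660 ≈ 983.13 px.
Resizing to 1255 px wide multiplies everything by 0.7690: 983.13 → 756.02 px.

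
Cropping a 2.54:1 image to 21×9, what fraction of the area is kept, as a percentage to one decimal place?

91.9%

The height stays; only width is cut (since 21×9 is narrower than 2.54:1).
Area ratio = (2.333)/(2.540) = 91.86% retained.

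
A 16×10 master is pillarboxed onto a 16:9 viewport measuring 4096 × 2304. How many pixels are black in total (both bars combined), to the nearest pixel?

943718 pixels

Since 1.600 < 1.778, the master is height-limited.
That makes the image 3686.4000 px wide (2304 × 16/10).
4096 − 3686.4000 = 409.6000 px of bars.
Across the 2304-px span: 409.6000 × 2304 ≈ 943718 px.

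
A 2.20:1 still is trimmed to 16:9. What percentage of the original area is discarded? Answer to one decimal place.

The height stays; only width is cut (since 16:9 is narrower than 2.20:1).
(1.778)/(2.200) ≈ 0.808 of the area survives, leaving 19.19% discarded.

19.2%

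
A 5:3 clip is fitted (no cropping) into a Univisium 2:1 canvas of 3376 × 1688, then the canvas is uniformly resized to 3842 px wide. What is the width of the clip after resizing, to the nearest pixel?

Fitted into 3376×1688, the clip spans the height; its width is 1688 × 5/3 ≈ 2813.33 px.
Scaling 3376 → 3842 is ×1.1380, so the width becomes 2813.33 × 1.1380 ≈ 3201.67 px.

3202 px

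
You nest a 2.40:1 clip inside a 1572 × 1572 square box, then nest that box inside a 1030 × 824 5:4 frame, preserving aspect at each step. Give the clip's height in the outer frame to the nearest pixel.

343 px

First fit — 2.40:1 into 1572×1572 spans the width: 1572.00 × 655.00.
Second fit — the square canvas into 1030×824 spans the height: 824.00 × 824.00 (×0.5242 from 1572×1572).
So the clip's height is 655.00 × 0.5242 ≈ 343.33.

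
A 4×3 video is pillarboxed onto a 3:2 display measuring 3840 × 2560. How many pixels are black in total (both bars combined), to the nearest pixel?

Since 1.333 < 1.500, the video is height-limited.
That makes the image 3413.3333 px wide (2560 × 4/3).
Leftover width: 3840 − 3413.3333 = 426.6667 px.
That's 426.6667 × 2560 ≈ 1092267 black pixels.

1092267 pixels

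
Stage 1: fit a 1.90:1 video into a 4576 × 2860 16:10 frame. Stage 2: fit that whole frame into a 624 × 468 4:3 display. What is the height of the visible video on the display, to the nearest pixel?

328 px

Inside the 4576×2860 canvas the video is width-limited at 4576.00 × 2408.42.
Second fit — the 16:10 canvas into 624×468 spans the width: 624.00 × 390.00 (×0.1364 from 4576×2860).
The video scales with it: height 2408.42 × 0.1364 ≈ 328.42.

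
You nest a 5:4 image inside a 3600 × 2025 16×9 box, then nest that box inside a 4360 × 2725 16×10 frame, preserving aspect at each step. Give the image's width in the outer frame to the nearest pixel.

3066 px

First fit — 5:4 into 3600×2025 spans the height: 2531.25 × 2025.00.
The 16×9 canvas is width-limited in 4360×2725, giving 4360.00 × 2452.50; scale factor 1.2111.
Applying the same ×1.2111: 2531.25 → 3065.62.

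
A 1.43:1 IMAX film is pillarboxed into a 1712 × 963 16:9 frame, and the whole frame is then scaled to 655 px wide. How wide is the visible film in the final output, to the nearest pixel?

527 px

Fitted into 1712×963, the film spans the height; its width is 963 × 1.430 ≈ 1377.09 px.
Scaling 1712 → 655 is ×0.3826, so the width becomes 1377.09 × 0.3826 ≈ 526.87 px.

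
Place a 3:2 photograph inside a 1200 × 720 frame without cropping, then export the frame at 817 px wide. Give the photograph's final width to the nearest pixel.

At 1200×720 the photograph is height-limited, so width = 720 × 3/2 ≈ 1080.00 px.
Resizing to 817 px wide multiplies everything by 0.6808: 1080.00 → 735.30 px.

735 px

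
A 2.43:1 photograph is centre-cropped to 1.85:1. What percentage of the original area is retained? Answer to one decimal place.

76.1%

The height stays; only width is cut (since 1.85:1 is narrower than 2.43:1).
Fraction kept = (1.850)/(2.430) ≈ 76.13%.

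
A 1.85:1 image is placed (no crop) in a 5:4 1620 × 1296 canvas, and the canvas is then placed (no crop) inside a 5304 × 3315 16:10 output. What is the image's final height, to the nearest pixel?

2240 px

1.85:1 in 1620×1296: fills the width, so the image is 1620.00 × 875.68.
The 5:4 canvas is height-limited in 5304×3315, giving 4143.75 × 3315.00; scale factor 2.5579.
So the image's height is 875.68 × 2.5579 ≈ 2239.86.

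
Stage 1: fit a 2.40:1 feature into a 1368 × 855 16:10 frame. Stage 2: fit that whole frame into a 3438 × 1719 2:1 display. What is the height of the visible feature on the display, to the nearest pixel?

First fit — 2.40:1 into 1368×855 spans the width: 1368.00 × 570.00.
Second fit — the 16:10 canvas into 3438×1719 spans the height: 2750.40 × 1719.00 (×2.0105 from 1368×855).
Applying the same ×2.0105: 570.00 → 1146.00.

1146 px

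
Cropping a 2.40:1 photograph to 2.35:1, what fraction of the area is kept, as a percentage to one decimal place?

97.9%

The height stays; only width is cut (since 2.35:1 is narrower than 2.40:1).
Fraction kept = (2.350)/(2.400) ≈ 97.92%.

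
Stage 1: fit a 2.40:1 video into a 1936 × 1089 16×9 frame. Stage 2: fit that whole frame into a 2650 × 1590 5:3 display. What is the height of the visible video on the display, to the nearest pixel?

2.40:1 in 1936×1089: fills the width, so the video is 1936.00 × 806.67.
16×9 in 2650×1590: fills the width, so the intermediate becomes 2650.00 × 1490.62 — a scale of ×1.3688.
Applying the same ×1.3688: 806.67 → 1104.17.

1104 px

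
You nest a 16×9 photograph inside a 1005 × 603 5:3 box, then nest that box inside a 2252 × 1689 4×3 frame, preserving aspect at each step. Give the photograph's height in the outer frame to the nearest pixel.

1267 px

First fit — 16×9 into 1005×603 spans the width: 1005.00 × 565.31.
5:3 in 2252×1689: fills the width, so the intermediate becomes 2252.00 × 1351.20 — a scale of ×2.2408.
The photograph scales with it: height 565.31 × 2.2408 ≈ 1266.75.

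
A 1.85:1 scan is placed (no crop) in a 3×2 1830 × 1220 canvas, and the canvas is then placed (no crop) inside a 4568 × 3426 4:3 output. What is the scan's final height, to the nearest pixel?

First fit — 1.85:1 into 1830×1220 spans the width: 1830.00 × 989.19.
The 3×2 canvas is width-limited in 4568×3426, giving 4568.00 × 3045.33; scale factor 2.4962.
Applying the same ×2.4962: 989.19 → 2469.19.

2469 px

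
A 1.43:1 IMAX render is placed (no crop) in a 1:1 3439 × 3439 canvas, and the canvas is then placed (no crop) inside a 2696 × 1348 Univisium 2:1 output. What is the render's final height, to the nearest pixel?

943 px

First fit — 1.43:1 IMAX into 3439×3439 spans the width: 3439.00 × 2404.90.
Second fit — the 1:1 canvas into 2696×1348 spans the height: 1348.00 × 1348.00 (×0.3920 from 3439×3439).
Applying the same ×0.3920: 2404.90 → 942.66.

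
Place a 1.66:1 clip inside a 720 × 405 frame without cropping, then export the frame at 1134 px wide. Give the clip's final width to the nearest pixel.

1059 px

In the 720×405 frame the clip fills the height: width = 405 × 1.660 ≈ 672.30 px.
The frame scales by 1134/720 = 1.5750; 672.30 × 1.5750 ≈ 1058.87 px.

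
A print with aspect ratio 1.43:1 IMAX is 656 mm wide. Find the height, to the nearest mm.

656 / 1.430 = 458.74.

459 mm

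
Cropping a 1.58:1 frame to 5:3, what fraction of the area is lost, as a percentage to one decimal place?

The width stays; only height is cut (since 5:3 is wider than 1.58:1).
(1.580)/(1.667) ≈ 0.948 of the area survives, leaving 5.20% discarded.

5.2%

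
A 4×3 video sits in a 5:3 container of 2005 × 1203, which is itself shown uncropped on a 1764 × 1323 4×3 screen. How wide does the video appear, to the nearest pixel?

Inside the 2005×1203 canvas the video is height-limited at 1604.00 × 1203.00.
Second fit — the 5:3 canvas into 1764×1323 spans the width: 1764.00 × 1058.40 (×0.8798 from 2005×1203).
The video scales with it: width 1604.00 × 0.8798 ≈ 1411.20.

1411 px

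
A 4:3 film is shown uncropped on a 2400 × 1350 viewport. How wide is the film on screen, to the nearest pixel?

1800 px

4:3 (1.333) < 16:9 (1.778), so the film fills the height.
That makes the image 1800.00 px wide (1350 × 4/3).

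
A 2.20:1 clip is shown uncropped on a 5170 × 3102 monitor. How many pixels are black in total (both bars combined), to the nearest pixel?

2.20:1 (2.200) > 5:3 (1.667), so the clip fills the width.
The clip is 5170 / 2.200 ≈ 2350.0000 px tall.
Black = 3102 − 2350.0000 = 752.0000 px.
Bar area = 752.0000 × 5170 ≈ 3887840 px.

3887840 pixels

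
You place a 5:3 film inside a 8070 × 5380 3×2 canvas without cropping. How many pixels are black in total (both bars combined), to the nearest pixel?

Since 1.667 > 1.500, the film is width-limited.
That makes the image 4842.0000 px tall (8070 × 3/5).
5380 − 4842.0000 = 538.0000 px of bars.
Across the 8070-px span: 538.0000 × 8070 ≈ 4341660 px.

4341660 pixels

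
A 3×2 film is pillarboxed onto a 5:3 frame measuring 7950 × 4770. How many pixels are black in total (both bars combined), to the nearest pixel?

Since 1.500 < 1.667, the film is height-limited.
That makes the image 7155.0000 px wide (4770 × 3/2).
Black = 7950 − 7155.0000 = 795.0000 px.
Bar area = 795.0000 × 4770 ≈ 3792150 px.

3792150 pixels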